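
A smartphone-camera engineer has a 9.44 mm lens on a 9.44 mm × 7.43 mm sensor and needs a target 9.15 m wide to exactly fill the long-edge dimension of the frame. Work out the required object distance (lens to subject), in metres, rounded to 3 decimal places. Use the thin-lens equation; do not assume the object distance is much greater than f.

W: 9.15 m = 9150 mm.
Magnification m = w/W = dᵢ/dₒ; combined with 1/f = 1/dₒ + 1/dᵢ this gives dₒ = f·(1 + W/w).
dₒ = 9.44 mm × (1 + 9150/9.44) = 9.44 × 970.2797 ≈ 9159.440 mm = 9.15944 m.

9.159 m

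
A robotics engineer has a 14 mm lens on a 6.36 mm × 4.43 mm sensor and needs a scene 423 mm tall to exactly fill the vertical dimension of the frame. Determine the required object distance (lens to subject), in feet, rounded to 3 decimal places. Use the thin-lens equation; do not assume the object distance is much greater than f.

Magnification m = h/W = dᵢ/dₒ; combined with 1/f = 1/dₒ + 1/dᵢ this gives dₒ = f·(1 + W/h).
dₒ = 14 mm × (1 + 423/4.43) = 14 × 96.4853 ≈ 1350.795 mm = 1350.795/304.8 ft = 4.43174 ft.

4.432 ft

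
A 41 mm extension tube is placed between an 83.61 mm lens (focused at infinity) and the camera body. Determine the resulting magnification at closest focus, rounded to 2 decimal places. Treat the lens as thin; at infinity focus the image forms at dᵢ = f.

0.49×

The tube moves the image plane from f to f + e, so dᵢ = 83.61 + 41 = 124.61 mm. Focus is achieved when 1/f = 1/dₒ + 1/dᵢ, giving dₒ = 1/(1/f − 1/(f+e)).
Magnification m = dᵢ/dₒ = (f+e)·(1/f − 1/(f+e)) = e/f = 41/83.61 ≈ 0.4904.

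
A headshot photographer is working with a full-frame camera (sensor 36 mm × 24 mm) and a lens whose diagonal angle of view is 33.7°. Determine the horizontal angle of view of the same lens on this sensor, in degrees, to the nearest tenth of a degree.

28.3°

Sensor diagonal = √(36² + 24²) = √1872.0000 ≈ 43.2666 mm.
From the diagonal AOV: f = 43.2666 / (2·tan(16.85°)) = 43.2666 / 0.60574 ≈ 71.4276 mm.
Horizontal AOV = 2·arctan(36 / (2 × 71.4276)) = 2·arctan(0.25200) ≈ 28.2884°.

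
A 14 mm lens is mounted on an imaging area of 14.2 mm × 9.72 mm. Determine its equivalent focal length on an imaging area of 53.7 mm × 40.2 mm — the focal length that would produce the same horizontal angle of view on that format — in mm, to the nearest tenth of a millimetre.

52.9 mm

Equal angle of view means equal width/f ratio, so f₂ = f₁ · (width₂/width₁) = 14 × 53.7/14.2.
f₂ = 14 × 3.78169 ≈ 52.944 mm.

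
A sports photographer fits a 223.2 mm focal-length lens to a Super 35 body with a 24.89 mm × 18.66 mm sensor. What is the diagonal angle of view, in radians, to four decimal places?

Sensor diagonal = √(24.89² + 18.66²) = √967.7077 ≈ 31.1080 mm.
Angle of view α = 2·arctan(d/2f) with d = 31.1080 mm and f = 223.2 mm.
d/2f = 0.06969; arctan(0.06969) ≈ 0.0696 rad, so α ≈ 0.1391 rad.

0.1391 rad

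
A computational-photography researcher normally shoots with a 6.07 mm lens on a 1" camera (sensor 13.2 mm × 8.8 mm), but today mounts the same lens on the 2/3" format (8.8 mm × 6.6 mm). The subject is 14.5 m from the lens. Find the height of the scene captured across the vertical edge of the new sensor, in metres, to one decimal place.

15.8 m

The focal length stays 6.07 mm; the relevant sensor dimension is now h = 6.6 mm. Object distance dₒ = 14.5 m = 14500 mm.
Thin-lens field height W = h·(dₒ − f)/f = 6.6 × (14500 − 6.07)/6.07 ≈ 15759.463 mm = 15.7595 m.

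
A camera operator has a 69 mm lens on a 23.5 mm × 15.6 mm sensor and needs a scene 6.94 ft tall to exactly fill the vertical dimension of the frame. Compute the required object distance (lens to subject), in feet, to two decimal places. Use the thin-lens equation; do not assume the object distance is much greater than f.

30.92 ft

W: 6.94 ft × 304.8 mm/ft = 2115.31 mm.
Magnification m = h/W = dᵢ/dₒ; combined with 1/f = 1/dₒ + 1/dᵢ this gives dₒ = f·(1 + W/h).
dₒ = 69 mm × (1 + 2115.31/15.6) = 69 × 136.5969 ≈ 9425.187 mm = 9425.187/304.8 ft = 30.9225 ft.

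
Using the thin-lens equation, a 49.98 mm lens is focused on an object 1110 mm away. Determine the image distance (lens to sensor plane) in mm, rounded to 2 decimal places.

52.34 mm

1/dᵢ = 1/f − 1/dₒ = 1/49.98 − 1/1110 = 0.0191071 mm⁻¹.
dᵢ = 1/0.0191071 ≈ 52.3366 mm.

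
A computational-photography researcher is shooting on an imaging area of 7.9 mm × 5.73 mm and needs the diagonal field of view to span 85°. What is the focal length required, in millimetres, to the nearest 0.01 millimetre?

5.33 mm

Sensor diagonal = √(7.9² + 5.73²) = √95.2429 ≈ 9.7592 mm.
From α = 2·arctan(d/2f) we get f = d / (2·tan(α/2)).
With d = 9.7592 mm and α/2 = 42.5°, tan(α/2) ≈ 0.91633, so f ≈ 9.7592 / 1.83266 ≈ 5.3252 mm.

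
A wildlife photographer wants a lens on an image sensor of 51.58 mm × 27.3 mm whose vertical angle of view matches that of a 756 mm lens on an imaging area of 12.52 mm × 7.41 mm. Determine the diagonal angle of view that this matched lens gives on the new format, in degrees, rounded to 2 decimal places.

Equal vertical AOV ⇒ f₂ = f₁ · 27.3/7.41 = 756 × 3.68421 ≈ 2785.2632 mm.
Sensor diagonal = √(51.58² + 27.3²) = √3405.7864 ≈ 58.3591 mm.
Diagonal AOV on the new format = 2·arctan(58.3591 / (2 × 2785.2632)) = 2·arctan(0.01048) ≈ 1.2005°.

1.20°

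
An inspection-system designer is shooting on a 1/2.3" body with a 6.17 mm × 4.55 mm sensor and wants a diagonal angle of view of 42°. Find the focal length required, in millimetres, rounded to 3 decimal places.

Sensor diagonal = √(6.17² + 4.55²) = √58.7714 ≈ 7.6663 mm.
From α = 2·arctan(d/2f) we get f = d / (2·tan(α/2)).
With d = 7.6663 mm and α/2 = 21°, tan(α/2) ≈ 0.38386, so f ≈ 7.6663 / 0.76773 ≈ 9.9856 mm.

9.986 mm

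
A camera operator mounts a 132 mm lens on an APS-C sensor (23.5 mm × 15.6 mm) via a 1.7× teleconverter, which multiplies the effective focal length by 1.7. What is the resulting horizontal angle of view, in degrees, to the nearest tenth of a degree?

Effective focal length f = 132 × 1.7 = 224.4 mm.
α = 2·arctan(23.5 / (2 × 224.4)) = 2·arctan(0.05236) ≈ 5.9948°.

6.0°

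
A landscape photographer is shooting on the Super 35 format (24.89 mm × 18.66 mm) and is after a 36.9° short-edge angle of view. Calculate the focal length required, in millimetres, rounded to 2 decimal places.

27.97 mm

From α = 2·arctan(h/2f) we get f = h / (2·tan(α/2)).
With h = 18.66 mm and α/2 = 18.45°, tan(α/2) ≈ 0.33363, so f ≈ 18.66 / 0.66725 ≈ 27.9655 mm.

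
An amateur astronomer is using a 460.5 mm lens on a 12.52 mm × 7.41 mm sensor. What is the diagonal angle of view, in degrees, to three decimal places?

1.810°

Sensor diagonal = √(12.52² + 7.41²) = √211.6585 ≈ 14.5485 mm.
Angle of view α = 2·arctan(d/2f) with d = 14.5485 mm and f = 460.5 mm.
d/2f = 0.01580; arctan(0.01580) ≈ 0.9050°, so α ≈ 1.8100°.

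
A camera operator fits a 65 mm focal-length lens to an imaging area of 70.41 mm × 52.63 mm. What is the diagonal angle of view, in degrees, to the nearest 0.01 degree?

68.13°

Sensor diagonal = √(70.41² + 52.63²) = √7727.4850 ≈ 87.9061 mm.
Angle of view α = 2·arctan(d/2f) with d = 87.9061 mm and f = 65 mm.
d/2f = 0.67620; arctan(0.67620) ≈ 34.0666°, so α ≈ 68.1332°.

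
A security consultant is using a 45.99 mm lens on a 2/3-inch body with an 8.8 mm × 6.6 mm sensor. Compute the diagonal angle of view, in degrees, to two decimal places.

13.64°

Sensor diagonal = √(8.8² + 6.6²) = √121.0000 ≈ 11.0000 mm.
Angle of view α = 2·arctan(d/2f) with d = 11.0000 mm and f = 45.99 mm.
d/2f = 0.11959; arctan(0.11959) ≈ 6.8197°, so α ≈ 13.6394°.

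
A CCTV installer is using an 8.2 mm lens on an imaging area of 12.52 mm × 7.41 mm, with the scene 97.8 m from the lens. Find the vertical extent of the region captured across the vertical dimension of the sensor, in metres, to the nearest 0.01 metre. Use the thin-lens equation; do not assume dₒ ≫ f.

88.37 m

dₒ: 97.8 m = 97800 mm.
Similar triangles through the lens centre give W/dₒ = h/dᵢ; with 1/f = 1/dₒ + 1/dᵢ this gives W = h·(dₒ − f)/f.
W = 7.41 mm × (97800 − 8.2) / 8.2 = 7.41 × 11925.8293 ≈ 88370.395 mm = 88.3704 m.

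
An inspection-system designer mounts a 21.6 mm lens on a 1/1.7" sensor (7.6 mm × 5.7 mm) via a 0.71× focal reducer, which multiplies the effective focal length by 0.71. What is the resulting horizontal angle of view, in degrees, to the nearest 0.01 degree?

Effective focal length f = 21.6 × 0.71 = 15.336 mm.
α = 2·arctan(7.6 / (2 × 15.336)) = 2·arctan(0.24778) ≈ 27.8333°.

27.83°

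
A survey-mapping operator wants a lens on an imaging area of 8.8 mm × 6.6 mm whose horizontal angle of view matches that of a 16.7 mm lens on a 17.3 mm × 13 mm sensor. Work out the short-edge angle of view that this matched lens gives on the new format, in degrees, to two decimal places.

Equal horizontal AOV ⇒ f₂ = f₁ · 8.8/17.3 = 16.7 × 0.50867 ≈ 8.4948 mm.
Short-edge AOV on the new format = 2·arctan(6.6 / (2 × 8.4948)) = 2·arctan(0.38847) ≈ 42.4596°.

42.46°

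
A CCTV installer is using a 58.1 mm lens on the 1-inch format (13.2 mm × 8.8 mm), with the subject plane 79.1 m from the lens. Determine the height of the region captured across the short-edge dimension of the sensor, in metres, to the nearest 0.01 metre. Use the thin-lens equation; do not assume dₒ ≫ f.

11.97 m

dₒ: 79.1 m = 79100 mm.
Similar triangles through the lens centre give W/dₒ = h/dᵢ; with 1/f = 1/dₒ + 1/dᵢ this gives W = h·(dₒ − f)/f.
W = 8.8 mm × (79100 − 58.1) / 58.1 = 8.8 × 1360.4458 ≈ 11971.923 mm = 11.9719 m.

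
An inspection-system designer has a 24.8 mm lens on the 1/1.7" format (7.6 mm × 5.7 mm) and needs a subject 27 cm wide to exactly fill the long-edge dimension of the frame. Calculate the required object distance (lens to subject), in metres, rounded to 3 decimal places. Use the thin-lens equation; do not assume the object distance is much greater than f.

W: 27 cm = 270 mm.
Magnification m = w/W = dᵢ/dₒ; combined with 1/f = 1/dₒ + 1/dᵢ this gives dₒ = f·(1 + W/w).
dₒ = 24.8 mm × (1 + 270/7.6) = 24.8 × 36.5263 ≈ 905.853 mm = 0.905853 m.

0.906 m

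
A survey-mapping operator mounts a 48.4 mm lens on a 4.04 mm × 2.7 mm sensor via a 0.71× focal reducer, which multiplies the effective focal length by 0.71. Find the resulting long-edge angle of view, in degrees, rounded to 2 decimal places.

Effective focal length f = 48.4 × 0.71 = 34.364 mm.
α = 2·arctan(4.04 / (2 × 34.364)) = 2·arctan(0.05878) ≈ 6.7282°.

6.73°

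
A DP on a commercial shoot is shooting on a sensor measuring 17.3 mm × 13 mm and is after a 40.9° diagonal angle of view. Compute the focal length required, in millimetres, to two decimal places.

Sensor diagonal = √(17.3² + 13²) = √468.2900 ≈ 21.6400 mm.
From α = 2·arctan(d/2f) we get f = d / (2·tan(α/2)).
With d = 21.6400 mm and α/2 = 20.45°, tan(α/2) ≈ 0.37289, so f ≈ 21.6400 / 0.74578 ≈ 29.0166 mm.

29.02 mm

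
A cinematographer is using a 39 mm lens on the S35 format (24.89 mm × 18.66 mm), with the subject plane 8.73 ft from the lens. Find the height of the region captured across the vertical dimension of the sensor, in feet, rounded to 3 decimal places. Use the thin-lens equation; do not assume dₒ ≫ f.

dₒ: 8.73 ft × 304.8 mm/ft = 2660.90 mm.
Similar triangles through the lens centre give W/dₒ = h/dᵢ; with 1/f = 1/dₒ + 1/dᵢ this gives W = h·(dₒ − f)/f.
W = 18.66 mm × (2660.9 − 39) / 39 = 18.66 × 67.2283 ≈ 1254.480 mm = 1254.480/304.8 ft = 4.11575 ft.

4.116 ft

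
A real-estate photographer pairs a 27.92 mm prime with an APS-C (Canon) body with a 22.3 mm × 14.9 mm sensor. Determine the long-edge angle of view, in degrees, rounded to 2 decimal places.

Angle of view α = 2·arctan(w/2f) with w = 22.3 mm and f = 27.92 mm.
w/2f = 0.39936; arctan(0.39936) ≈ 21.7696°, so α ≈ 43.5391°.

43.54°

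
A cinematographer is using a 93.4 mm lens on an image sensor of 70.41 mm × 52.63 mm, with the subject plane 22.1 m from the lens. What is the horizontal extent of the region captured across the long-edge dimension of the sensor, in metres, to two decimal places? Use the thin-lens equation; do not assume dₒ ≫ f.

dₒ: 22.1 m = 22100 mm.
Similar triangles through the lens centre give W/dₒ = w/dᵢ; with 1/f = 1/dₒ + 1/dᵢ this gives W = w·(dₒ − f)/f.
W = 70.41 mm × (22100 − 93.4) / 93.4 = 70.41 × 235.6167 ≈ 16589.772 mm = 16.5898 m.

16.59 m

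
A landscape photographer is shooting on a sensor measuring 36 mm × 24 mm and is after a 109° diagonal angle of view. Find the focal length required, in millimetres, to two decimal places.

Sensor diagonal = √(36² + 24²) = √1872.0000 ≈ 43.2666 mm.
From α = 2·arctan(d/2f) we get f = d / (2·tan(α/2)).
With d = 43.2666 mm and α/2 = 54.5°, tan(α/2) ≈ 1.40195, so f ≈ 43.2666 / 2.80390 ≈ 15.4309 mm.

15.43 mm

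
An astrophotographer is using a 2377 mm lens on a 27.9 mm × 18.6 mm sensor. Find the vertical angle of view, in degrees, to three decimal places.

Angle of view α = 2·arctan(h/2f) with h = 18.6 mm and f = 2377 mm.
h/2f = 0.00391; arctan(0.00391) ≈ 0.2242°, so α ≈ 0.4483°.

0.448°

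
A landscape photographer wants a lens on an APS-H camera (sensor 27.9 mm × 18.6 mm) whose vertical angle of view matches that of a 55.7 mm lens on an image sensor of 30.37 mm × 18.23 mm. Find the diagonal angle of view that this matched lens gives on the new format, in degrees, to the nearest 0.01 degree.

32.87°

Equal vertical AOV ⇒ f₂ = f₁ · 18.6/18.23 = 55.7 × 1.02030 ≈ 56.8305 mm.
Sensor diagonal = √(27.9² + 18.6²) = √1124.3700 ≈ 33.5316 mm.
Diagonal AOV on the new format = 2·arctan(33.5316 / (2 × 56.8305)) = 2·arctan(0.29501) ≈ 32.8736°.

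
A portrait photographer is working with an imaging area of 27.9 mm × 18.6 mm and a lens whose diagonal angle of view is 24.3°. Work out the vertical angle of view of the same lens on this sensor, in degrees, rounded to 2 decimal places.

13.62°

Sensor diagonal = √(27.9² + 18.6²) = √1124.3700 ≈ 33.5316 mm.
From the diagonal AOV: f = 33.5316 / (2·tan(12.15°)) = 33.5316 / 0.43059 ≈ 77.8739 mm.
Vertical AOV = 2·arctan(18.6 / (2 × 77.8739)) = 2·arctan(0.11942) ≈ 13.6205°.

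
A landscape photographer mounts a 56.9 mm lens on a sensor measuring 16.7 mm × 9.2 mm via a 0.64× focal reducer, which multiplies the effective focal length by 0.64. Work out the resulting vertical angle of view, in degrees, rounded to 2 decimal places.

Effective focal length f = 56.9 × 0.64 = 36.416 mm.
α = 2·arctan(9.2 / (2 × 36.416)) = 2·arctan(0.12632) ≈ 14.3987°.

14.40°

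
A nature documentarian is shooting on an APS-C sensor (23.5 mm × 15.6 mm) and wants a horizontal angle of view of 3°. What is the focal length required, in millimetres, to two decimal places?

From α = 2·arctan(w/2f) we get f = w / (2·tan(α/2)).
With w = 23.5 mm and α/2 = 1.5°, tan(α/2) ≈ 0.02619, so f ≈ 23.5 / 0.05237 ≈ 448.7144 mm.

448.71 mm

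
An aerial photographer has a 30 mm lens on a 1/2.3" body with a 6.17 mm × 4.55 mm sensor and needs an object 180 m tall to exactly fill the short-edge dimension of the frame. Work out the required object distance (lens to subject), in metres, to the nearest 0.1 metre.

W: 180 m = 180000 mm.
Magnification m = h/W = dᵢ/dₒ; combined with 1/f = 1/dₒ + 1/dᵢ this gives dₒ = f·(1 + W/h).
dₒ = 30 mm × (1 + 180000/4.55) = 30 × 39561.4396 ≈ 1186843.187 mm = 1186.84 m.

1186.8 m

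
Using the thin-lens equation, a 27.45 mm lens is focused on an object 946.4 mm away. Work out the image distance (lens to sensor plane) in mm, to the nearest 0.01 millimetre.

28.27 mm

1/dᵢ = 1/f − 1/dₒ = 1/27.45 − 1/946.4 = 0.0353732 mm⁻¹.
dᵢ = 1/0.0353732 ≈ 28.2700 mm.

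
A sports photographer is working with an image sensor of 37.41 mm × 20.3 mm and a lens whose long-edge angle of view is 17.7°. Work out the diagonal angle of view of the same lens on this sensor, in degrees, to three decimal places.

20.091°

From the long-edge AOV: f = 37.41 / (2·tan(8.85°)) = 37.41 / 0.31140 ≈ 120.1334 mm.
Sensor diagonal = √(37.41² + 20.3²) = √1811.5981 ≈ 42.5629 mm.
Diagonal AOV = 2·arctan(42.5629 / (2 × 120.1334)) = 2·arctan(0.17715) ≈ 20.0913°.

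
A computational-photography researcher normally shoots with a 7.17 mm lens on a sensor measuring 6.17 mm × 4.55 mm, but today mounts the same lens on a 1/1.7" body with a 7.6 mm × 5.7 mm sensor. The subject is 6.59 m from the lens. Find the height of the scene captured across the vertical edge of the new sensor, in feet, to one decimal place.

The focal length stays 7.17 mm; the relevant sensor dimension is now h = 5.7 mm. Object distance dₒ = 6.59 m = 6590 mm.
Thin-lens field height W = h·(dₒ − f)/f = 5.7 × (6590 − 7.17)/7.17 ≈ 5233.212 mm = 5233.212/304.8 ft = 17.1693 ft.

17.2 ft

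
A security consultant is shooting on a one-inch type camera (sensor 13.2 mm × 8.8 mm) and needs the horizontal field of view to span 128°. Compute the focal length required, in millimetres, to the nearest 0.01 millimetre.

From α = 2·arctan(w/2f) we get f = w / (2·tan(α/2)).
With w = 13.2 mm and α/2 = 64°, tan(α/2) ≈ 2.05030, so f ≈ 13.2 / 4.10061 ≈ 3.2190 mm.

3.22 mm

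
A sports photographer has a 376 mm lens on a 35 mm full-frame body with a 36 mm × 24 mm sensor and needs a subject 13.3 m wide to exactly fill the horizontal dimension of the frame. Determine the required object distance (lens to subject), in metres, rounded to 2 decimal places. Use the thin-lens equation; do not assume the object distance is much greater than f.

139.29 m

W: 13.3 m = 13300 mm.
Magnification m = w/W = dᵢ/dₒ; combined with 1/f = 1/dₒ + 1/dᵢ this gives dₒ = f·(1 + W/w).
dₒ = 376 mm × (1 + 13300/36) = 376 × 370.4444 ≈ 139287.111 mm = 139.287 m.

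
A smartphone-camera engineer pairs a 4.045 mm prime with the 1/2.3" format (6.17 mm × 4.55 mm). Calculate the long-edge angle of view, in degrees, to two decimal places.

Angle of view α = 2·arctan(w/2f) with w = 6.17 mm and f = 4.045 mm.
w/2f = 0.76267; arctan(0.76267) ≈ 37.3317°, so α ≈ 74.6634°.

74.66°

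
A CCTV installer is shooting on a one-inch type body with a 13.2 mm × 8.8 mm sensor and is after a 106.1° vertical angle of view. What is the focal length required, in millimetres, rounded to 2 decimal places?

3.31 mm

From α = 2·arctan(h/2f) we get f = h / (2·tan(α/2)).
With h = 8.8 mm and α/2 = 53.05°, tan(α/2) ≈ 1.32946, so f ≈ 8.8 / 2.65891 ≈ 3.3096 mm.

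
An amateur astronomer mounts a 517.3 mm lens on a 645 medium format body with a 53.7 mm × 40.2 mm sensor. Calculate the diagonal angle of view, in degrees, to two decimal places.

Sensor diagonal = √(53.7² + 40.2²) = √4499.7300 ≈ 67.0800 mm.
Angle of view α = 2·arctan(d/2f) with d = 67.0800 mm and f = 517.3 mm.
d/2f = 0.06484; arctan(0.06484) ≈ 3.7097°, so α ≈ 7.4194°.

7.42°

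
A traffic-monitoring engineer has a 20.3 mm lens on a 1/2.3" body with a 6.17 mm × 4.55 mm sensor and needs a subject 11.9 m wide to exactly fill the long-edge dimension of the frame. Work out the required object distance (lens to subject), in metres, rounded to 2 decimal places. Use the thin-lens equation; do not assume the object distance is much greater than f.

39.17 m

W: 11.9 m = 11900 mm.
Magnification m = w/W = dᵢ/dₒ; combined with 1/f = 1/dₒ + 1/dᵢ this gives dₒ = f·(1 + W/w).
dₒ = 20.3 mm × (1 + 11900/6.17) = 20.3 × 1929.6872 ≈ 39172.650 mm = 39.1727 m.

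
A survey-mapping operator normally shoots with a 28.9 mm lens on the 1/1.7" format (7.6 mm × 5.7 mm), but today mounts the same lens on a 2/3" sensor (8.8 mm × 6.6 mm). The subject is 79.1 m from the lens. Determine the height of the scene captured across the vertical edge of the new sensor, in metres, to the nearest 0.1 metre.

The focal length stays 28.9 mm; the relevant sensor dimension is now h = 6.6 mm. Object distance dₒ = 79.1 m = 79100 mm.
Thin-lens field height W = h·(dₒ − f)/f = 6.6 × (79100 − 28.9)/28.9 ≈ 18057.760 mm = 18.0578 m.

18.1 m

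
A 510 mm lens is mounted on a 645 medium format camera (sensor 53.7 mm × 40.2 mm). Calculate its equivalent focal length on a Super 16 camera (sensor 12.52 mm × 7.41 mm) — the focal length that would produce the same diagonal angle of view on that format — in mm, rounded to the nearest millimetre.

111 mm

Sensor diagonal = √(53.7² + 40.2²) = √4499.7300 ≈ 67.0800 mm.
Sensor diagonal = √(12.52² + 7.41²) = √211.6585 ≈ 14.5485 mm.
Equal angle of view means equal diagonal/f ratio, so f₂ = f₁ · (diagonal₂/diagonal₁) = 510 × 14.5485/67.0800.
f₂ = 510 × 0.21688 ≈ 110.610 mm.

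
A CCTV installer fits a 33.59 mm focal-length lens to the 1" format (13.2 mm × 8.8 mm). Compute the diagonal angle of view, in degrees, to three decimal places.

Sensor diagonal = √(13.2² + 8.8²) = √251.6800 ≈ 15.8644 mm.
Angle of view α = 2·arctan(d/2f) with d = 15.8644 mm and f = 33.59 mm.
d/2f = 0.23615; arctan(0.23615) ≈ 13.2869°, so α ≈ 26.5737°.

26.574°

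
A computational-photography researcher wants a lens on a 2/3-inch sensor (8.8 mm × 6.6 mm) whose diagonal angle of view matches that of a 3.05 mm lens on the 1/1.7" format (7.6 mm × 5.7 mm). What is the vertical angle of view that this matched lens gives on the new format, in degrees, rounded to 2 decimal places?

Sensor diagonal = √(7.6² + 5.7²) = √90.2500 ≈ 9.5000 mm.
Sensor diagonal = √(8.8² + 6.6²) = √121.0000 ≈ 11.0000 mm.
Equal diagonal AOV ⇒ f₂ = f₁ · 11.0000/9.5000 = 3.05 × 1.15789 ≈ 3.5316 mm.
Vertical AOV on the new format = 2·arctan(6.6 / (2 × 3.5316)) = 2·arctan(0.93443) ≈ 86.1170°.

86.12°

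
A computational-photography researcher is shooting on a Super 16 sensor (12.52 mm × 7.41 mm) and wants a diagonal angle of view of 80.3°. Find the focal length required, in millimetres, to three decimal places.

Sensor diagonal = √(12.52² + 7.41²) = √211.6585 ≈ 14.5485 mm.
From α = 2·arctan(d/2f) we get f = d / (2·tan(α/2)).
With d = 14.5485 mm and α/2 = 40.15°, tan(α/2) ≈ 0.84357, so f ≈ 14.5485 / 1.68714 ≈ 8.6232 mm.

8.623 mm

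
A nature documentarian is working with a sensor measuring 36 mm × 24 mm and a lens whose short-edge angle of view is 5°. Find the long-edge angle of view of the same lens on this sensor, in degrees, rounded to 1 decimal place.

7.5°

From the short-edge AOV: f = 24 / (2·tan(2.5°)) = 24 / 0.08732 ≈ 274.8452 mm.
Long-edge AOV = 2·arctan(36 / (2 × 274.8452)) = 2·arctan(0.06549) ≈ 7.4941°.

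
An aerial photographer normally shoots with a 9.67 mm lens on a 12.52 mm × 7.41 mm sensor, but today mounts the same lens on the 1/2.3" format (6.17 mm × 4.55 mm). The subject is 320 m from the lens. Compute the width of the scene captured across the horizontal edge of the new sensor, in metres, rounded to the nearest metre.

The focal length stays 9.67 mm; the relevant sensor dimension is now w = 6.17 mm. Object distance dₒ = 320 m = 320000 mm.
Thin-lens field width W = w·(dₒ − f)/f = 6.17 × (320000 − 9.67)/9.67 ≈ 204171.700 mm = 204.172 m.

204 m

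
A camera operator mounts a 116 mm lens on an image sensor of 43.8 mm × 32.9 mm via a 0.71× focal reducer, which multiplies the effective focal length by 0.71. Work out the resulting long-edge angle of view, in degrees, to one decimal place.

29.8°

Effective focal length f = 116 × 0.71 = 82.36 mm.
α = 2·arctan(43.8 / (2 × 82.36)) = 2·arctan(0.26591) ≈ 29.7814°.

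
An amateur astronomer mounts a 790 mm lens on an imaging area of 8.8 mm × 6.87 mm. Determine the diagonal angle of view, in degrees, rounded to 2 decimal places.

0.81°

Sensor diagonal = √(8.8² + 6.87²) = √124.6369 ≈ 11.1641 mm.
Angle of view α = 2·arctan(d/2f) with d = 11.1641 mm and f = 790 mm.
d/2f = 0.00707; arctan(0.00707) ≈ 0.4048°, so α ≈ 0.8097°.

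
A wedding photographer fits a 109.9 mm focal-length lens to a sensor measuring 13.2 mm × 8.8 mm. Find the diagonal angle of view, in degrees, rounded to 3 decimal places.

Sensor diagonal = √(13.2² + 8.8²) = √251.6800 ≈ 15.8644 mm.
Angle of view α = 2·arctan(d/2f) with d = 15.8644 mm and f = 109.9 mm.
d/2f = 0.07218; arctan(0.07218) ≈ 4.1283°, so α ≈ 8.2565°.

8.257°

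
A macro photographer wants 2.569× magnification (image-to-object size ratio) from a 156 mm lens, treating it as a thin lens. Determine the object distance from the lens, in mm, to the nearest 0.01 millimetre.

216.72 mm

With m = dᵢ/dₒ and 1/f = 1/dₒ + 1/dᵢ, substituting dᵢ = m·dₒ gives 1/f = (1 + 1/m)/dₒ, hence dₒ = f·(1 + 1/m).
dₒ = 156 × (1 + 1/2.569) = 156 × 1.38926 ≈ 216.724 mm.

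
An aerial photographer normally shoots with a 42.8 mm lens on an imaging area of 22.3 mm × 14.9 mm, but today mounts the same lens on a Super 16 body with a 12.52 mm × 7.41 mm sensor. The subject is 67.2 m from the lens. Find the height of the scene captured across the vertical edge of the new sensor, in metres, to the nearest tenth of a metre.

11.6 m

The focal length stays 42.8 mm; the relevant sensor dimension is now h = 7.41 mm. Object distance dₒ = 67.2 m = 67200 mm.
Thin-lens field height W = h·(dₒ − f)/f = 7.41 × (67200 − 42.8)/42.8 ≈ 11626.983 mm = 11.627 m.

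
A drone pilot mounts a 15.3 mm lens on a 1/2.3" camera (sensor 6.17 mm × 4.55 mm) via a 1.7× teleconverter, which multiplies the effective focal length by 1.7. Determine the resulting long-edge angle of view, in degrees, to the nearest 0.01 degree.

13.53°

Effective focal length f = 15.3 × 1.7 = 26.01 mm.
α = 2·arctan(6.17 / (2 × 26.01)) = 2·arctan(0.11861) ≈ 13.5283°.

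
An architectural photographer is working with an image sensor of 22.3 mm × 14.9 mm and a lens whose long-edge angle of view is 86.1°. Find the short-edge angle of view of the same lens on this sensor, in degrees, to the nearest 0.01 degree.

63.94°

From the long-edge AOV: f = 22.3 / (2·tan(43.05°)) = 22.3 / 1.86830 ≈ 11.9360 mm.
Short-edge AOV = 2·arctan(14.9 / (2 × 11.9360)) = 2·arctan(0.62416) ≈ 63.9417°.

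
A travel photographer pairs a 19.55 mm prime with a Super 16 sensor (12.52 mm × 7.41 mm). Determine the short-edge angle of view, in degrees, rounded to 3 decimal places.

Angle of view α = 2·arctan(h/2f) with h = 7.41 mm and f = 19.55 mm.
h/2f = 0.18951; arctan(0.18951) ≈ 10.7311°, so α ≈ 21.4622°.

21.462°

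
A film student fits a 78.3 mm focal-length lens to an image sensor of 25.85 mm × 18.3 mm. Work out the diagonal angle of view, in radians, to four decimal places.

0.3991 rad

Sensor diagonal = √(25.85² + 18.3²) = √1003.1125 ≈ 31.6720 mm.
Angle of view α = 2·arctan(d/2f) with d = 31.6720 mm and f = 78.3 mm.
d/2f = 0.20225; arctan(0.20225) ≈ 0.1996 rad, so α ≈ 0.3991 rad.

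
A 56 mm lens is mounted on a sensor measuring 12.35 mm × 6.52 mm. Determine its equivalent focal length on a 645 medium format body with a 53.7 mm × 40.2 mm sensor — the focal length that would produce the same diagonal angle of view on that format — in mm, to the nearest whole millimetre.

Sensor diagonal = √(12.35² + 6.52²) = √195.0329 ≈ 13.9654 mm.
Sensor diagonal = √(53.7² + 40.2²) = √4499.7300 ≈ 67.0800 mm.
Equal angle of view means equal diagonal/f ratio, so f₂ = f₁ · (diagonal₂/diagonal₁) = 56 × 67.0800/13.9654.
f₂ = 56 × 4.80330 ≈ 268.985 mm.

269 mm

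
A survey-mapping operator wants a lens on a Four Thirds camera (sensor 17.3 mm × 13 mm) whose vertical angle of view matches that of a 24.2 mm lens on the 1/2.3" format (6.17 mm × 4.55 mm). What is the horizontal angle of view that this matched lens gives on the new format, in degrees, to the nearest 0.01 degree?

Equal vertical AOV ⇒ f₂ = f₁ · 13/4.55 = 24.2 × 2.85714 ≈ 69.1429 mm.
Horizontal AOV on the new format = 2·arctan(17.3 / (2 × 69.1429)) = 2·arctan(0.12510) ≈ 14.2617°.

14.26°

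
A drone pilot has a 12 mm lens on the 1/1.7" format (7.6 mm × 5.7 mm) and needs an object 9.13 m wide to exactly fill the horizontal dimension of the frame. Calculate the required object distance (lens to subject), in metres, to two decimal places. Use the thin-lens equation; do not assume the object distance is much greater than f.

W: 9.13 m = 9130 mm.
Magnification m = w/W = dᵢ/dₒ; combined with 1/f = 1/dₒ + 1/dᵢ this gives dₒ = f·(1 + W/w).
dₒ = 12 mm × (1 + 9130/7.6) = 12 × 1202.3158 ≈ 14427.789 mm = 14.4278 m.

14.43 m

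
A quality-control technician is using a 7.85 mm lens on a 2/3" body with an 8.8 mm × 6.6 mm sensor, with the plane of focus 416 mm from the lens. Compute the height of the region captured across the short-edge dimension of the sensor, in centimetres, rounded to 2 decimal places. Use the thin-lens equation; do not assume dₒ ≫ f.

34.32 cm

Similar triangles through the lens centre give W/dₒ = h/dᵢ; with 1/f = 1/dₒ + 1/dᵢ this gives W = h·(dₒ − f)/f.
W = 6.6 mm × (416 − 7.85) / 7.85 = 6.6 × 51.9936 ≈ 343.158 mm = 34.3158 cm.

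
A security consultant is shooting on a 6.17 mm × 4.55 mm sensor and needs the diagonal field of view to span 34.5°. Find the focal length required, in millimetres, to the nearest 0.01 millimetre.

12.34 mm

Sensor diagonal = √(6.17² + 4.55²) = √58.7714 ≈ 7.6663 mm.
From α = 2·arctan(d/2f) we get f = d / (2·tan(α/2)).
With d = 7.6663 mm and α/2 = 17.25°, tan(α/2) ≈ 0.31051, so f ≈ 7.6663 / 0.62102 ≈ 12.3447 mm.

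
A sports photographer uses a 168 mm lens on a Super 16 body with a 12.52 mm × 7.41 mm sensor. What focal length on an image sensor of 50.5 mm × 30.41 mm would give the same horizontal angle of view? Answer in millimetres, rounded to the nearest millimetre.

678 mm

Equal angle of view means equal width/f ratio, so f₂ = f₁ · (width₂/width₁) = 168 × 50.5/12.52.
f₂ = 168 × 4.03355 ≈ 677.636 mm.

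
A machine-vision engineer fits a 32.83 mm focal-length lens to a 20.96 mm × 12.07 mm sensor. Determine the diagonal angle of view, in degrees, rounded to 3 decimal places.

Sensor diagonal = √(20.96² + 12.07²) = √585.0065 ≈ 24.1869 mm.
Angle of view α = 2·arctan(d/2f) with d = 24.1869 mm and f = 32.83 mm.
d/2f = 0.36837; arctan(0.36837) ≈ 20.2221°, so α ≈ 40.4442°.

40.444°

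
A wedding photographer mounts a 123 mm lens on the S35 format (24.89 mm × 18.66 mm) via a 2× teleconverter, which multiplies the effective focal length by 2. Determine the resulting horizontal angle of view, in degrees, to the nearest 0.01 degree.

5.79°

Effective focal length f = 123 × 2 = 246 mm.
α = 2·arctan(24.89 / (2 × 246)) = 2·arctan(0.05059) ≈ 5.7922°.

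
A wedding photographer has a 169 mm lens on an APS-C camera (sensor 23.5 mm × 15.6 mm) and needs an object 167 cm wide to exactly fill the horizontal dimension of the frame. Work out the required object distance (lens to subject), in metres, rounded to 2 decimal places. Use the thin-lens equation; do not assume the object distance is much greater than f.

W: 167 cm = 1670 mm.
Magnification m = w/W = dᵢ/dₒ; combined with 1/f = 1/dₒ + 1/dᵢ this gives dₒ = f·(1 + W/w).
dₒ = 169 mm × (1 + 1670/23.5) = 169 × 72.0638 ≈ 12178.787 mm = 12.1788 m.

12.18 m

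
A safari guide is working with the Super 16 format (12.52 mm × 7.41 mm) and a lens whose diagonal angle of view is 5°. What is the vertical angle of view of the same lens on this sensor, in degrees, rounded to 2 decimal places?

2.55°

Sensor diagonal = √(12.52² + 7.41²) = √211.6585 ≈ 14.5485 mm.
From the diagonal AOV: f = 14.5485 / (2·tan(2.5°)) = 14.5485 / 0.08732 ≈ 166.6076 mm.
Vertical AOV = 2·arctan(7.41 / (2 × 166.6076)) = 2·arctan(0.02224) ≈ 2.5479°.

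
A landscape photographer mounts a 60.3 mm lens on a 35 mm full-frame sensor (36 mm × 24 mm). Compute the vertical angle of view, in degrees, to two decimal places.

22.51°

Angle of view α = 2·arctan(h/2f) with h = 24 mm and f = 60.3 mm.
h/2f = 0.19900; arctan(0.19900) ≈ 11.2551°, so α ≈ 22.5102°.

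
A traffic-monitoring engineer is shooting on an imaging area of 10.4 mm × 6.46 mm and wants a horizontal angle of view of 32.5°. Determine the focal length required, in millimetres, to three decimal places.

17.840 mm

From α = 2·arctan(w/2f) we get f = w / (2·tan(α/2)).
With w = 10.4 mm and α/2 = 16.25°, tan(α/2) ≈ 0.29147, so f ≈ 10.4 / 0.58295 ≈ 17.8404 mm.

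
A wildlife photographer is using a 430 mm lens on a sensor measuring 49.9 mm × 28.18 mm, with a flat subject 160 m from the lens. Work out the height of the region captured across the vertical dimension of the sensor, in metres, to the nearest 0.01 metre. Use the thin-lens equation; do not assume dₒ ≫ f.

10.46 m

dₒ: 160 m = 160000 mm.
Similar triangles through the lens centre give W/dₒ = h/dᵢ; with 1/f = 1/dₒ + 1/dᵢ this gives W = h·(dₒ − f)/f.
W = 28.18 mm × (160000 − 430) / 430 = 28.18 × 371.0930 ≈ 10457.401 mm = 10.4574 m.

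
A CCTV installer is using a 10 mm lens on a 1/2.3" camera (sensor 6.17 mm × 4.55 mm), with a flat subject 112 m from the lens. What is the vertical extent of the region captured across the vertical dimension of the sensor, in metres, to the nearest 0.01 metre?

dₒ: 112 m = 112000 mm.
Similar triangles through the lens centre give W/dₒ = h/dᵢ; with 1/f = 1/dₒ + 1/dᵢ this gives W = h·(dₒ − f)/f.
W = 4.55 mm × (112000 − 10) / 10 = 4.55 × 11199.0000 ≈ 50955.450 mm = 50.9554 m.

50.96 m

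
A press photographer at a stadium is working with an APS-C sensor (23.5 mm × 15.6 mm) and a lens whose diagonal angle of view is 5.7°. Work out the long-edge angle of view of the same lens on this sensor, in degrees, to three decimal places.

Sensor diagonal = √(23.5² + 15.6²) = √795.6100 ≈ 28.2066 mm.
From the diagonal AOV: f = 28.2066 / (2·tan(2.85°)) = 28.2066 / 0.09957 ≈ 283.2954 mm.
Long-edge AOV = 2·arctan(23.5 / (2 × 283.2954)) = 2·arctan(0.04148) ≈ 4.7501°.

4.750°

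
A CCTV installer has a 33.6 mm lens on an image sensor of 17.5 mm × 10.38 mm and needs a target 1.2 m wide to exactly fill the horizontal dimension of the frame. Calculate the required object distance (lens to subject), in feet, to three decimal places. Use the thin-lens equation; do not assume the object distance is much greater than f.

7.669 ft

W: 1.2 m = 1200 mm.
Magnification m = w/W = dᵢ/dₒ; combined with 1/f = 1/dₒ + 1/dᵢ this gives dₒ = f·(1 + W/w).
dₒ = 33.6 mm × (1 + 1200/17.5) = 33.6 × 69.5714 ≈ 2337.600 mm = 2337.600/304.8 ft = 7.66929 ft.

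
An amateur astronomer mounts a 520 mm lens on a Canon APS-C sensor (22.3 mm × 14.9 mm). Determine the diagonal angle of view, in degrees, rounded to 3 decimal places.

2.954°

Sensor diagonal = √(22.3² + 14.9²) = √719.3000 ≈ 26.8198 mm.
Angle of view α = 2·arctan(d/2f) with d = 26.8198 mm and f = 520 mm.
d/2f = 0.02579; arctan(0.02579) ≈ 1.4772°, so α ≈ 2.9545°.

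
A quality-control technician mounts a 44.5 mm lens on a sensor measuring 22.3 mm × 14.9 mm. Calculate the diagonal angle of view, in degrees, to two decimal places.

Sensor diagonal = √(22.3² + 14.9²) = √719.3000 ≈ 26.8198 mm.
Angle of view α = 2·arctan(d/2f) with d = 26.8198 mm and f = 44.5 mm.
d/2f = 0.30135; arctan(0.30135) ≈ 16.7700°, so α ≈ 33.5399°.

33.54°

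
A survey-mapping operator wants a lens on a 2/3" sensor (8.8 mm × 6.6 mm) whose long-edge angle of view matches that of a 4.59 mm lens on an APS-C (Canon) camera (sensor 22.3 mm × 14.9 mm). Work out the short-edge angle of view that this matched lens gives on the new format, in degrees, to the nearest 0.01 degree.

122.48°

Equal long-edge AOV ⇒ f₂ = f₁ · 8.8/22.3 = 4.59 × 0.39462 ≈ 1.8113 mm.
Short-edge AOV on the new format = 2·arctan(6.6 / (2 × 1.8113)) = 2·arctan(1.82190) ≈ 122.4771°.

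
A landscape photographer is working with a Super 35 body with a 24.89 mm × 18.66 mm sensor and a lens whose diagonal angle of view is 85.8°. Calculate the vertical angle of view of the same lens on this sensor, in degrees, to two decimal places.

58.27°

Sensor diagonal = √(24.89² + 18.66²) = √967.7077 ≈ 31.1080 mm.
From the diagonal AOV: f = 31.1080 / (2·tan(42.9°)) = 31.1080 / 1.85851 ≈ 16.7381 mm.
Vertical AOV = 2·arctan(18.66 / (2 × 16.7381)) = 2·arctan(0.55741) ≈ 58.2716°.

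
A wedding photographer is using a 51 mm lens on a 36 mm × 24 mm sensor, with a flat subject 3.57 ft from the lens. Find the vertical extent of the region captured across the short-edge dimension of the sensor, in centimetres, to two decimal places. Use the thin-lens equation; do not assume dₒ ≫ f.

dₒ: 3.57 ft × 304.8 mm/ft = 1088.14 mm.
Similar triangles through the lens centre give W/dₒ = h/dᵢ; with 1/f = 1/dₒ + 1/dᵢ this gives W = h·(dₒ − f)/f.
W = 24 mm × (1088.14 − 51) / 51 = 24 × 20.3360 ≈ 488.064 mm = 48.8064 cm.

48.81 cm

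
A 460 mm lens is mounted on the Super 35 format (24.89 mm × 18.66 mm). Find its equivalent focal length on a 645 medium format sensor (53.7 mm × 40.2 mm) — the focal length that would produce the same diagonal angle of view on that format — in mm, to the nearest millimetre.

Sensor diagonal = √(24.89² + 18.66²) = √967.7077 ≈ 31.1080 mm.
Sensor diagonal = √(53.7² + 40.2²) = √4499.7300 ≈ 67.0800 mm.
Equal angle of view means equal diagonal/f ratio, so f₂ = f₁ · (diagonal₂/diagonal₁) = 460 × 67.0800/31.1080.
f₂ = 460 × 2.15636 ≈ 991.925 mm.

992 mm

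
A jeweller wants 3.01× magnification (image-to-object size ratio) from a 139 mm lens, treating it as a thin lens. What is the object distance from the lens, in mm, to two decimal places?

With m = dᵢ/dₒ and 1/f = 1/dₒ + 1/dᵢ, substituting dᵢ = m·dₒ gives 1/f = (1 + 1/m)/dₒ, hence dₒ = f·(1 + 1/m).
dₒ = 139 × (1 + 1/3.01) = 139 × 1.33223 ≈ 185.179 mm.

185.18 mm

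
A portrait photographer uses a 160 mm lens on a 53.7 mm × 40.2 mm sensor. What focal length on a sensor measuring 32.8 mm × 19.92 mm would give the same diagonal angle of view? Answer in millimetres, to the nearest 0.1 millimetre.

Sensor diagonal = √(53.7² + 40.2²) = √4499.7300 ≈ 67.0800 mm.
Sensor diagonal = √(32.8² + 19.92²) = √1472.6464 ≈ 38.3751 mm.
Equal angle of view means equal diagonal/f ratio, so f₂ = f₁ · (diagonal₂/diagonal₁) = 160 × 38.3751/67.0800.
f₂ = 160 × 0.57208 ≈ 91.533 mm.

91.5 mm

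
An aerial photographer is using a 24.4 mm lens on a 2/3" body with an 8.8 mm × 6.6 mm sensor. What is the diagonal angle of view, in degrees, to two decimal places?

Sensor diagonal = √(8.8² + 6.6²) = √121.0000 ≈ 11.0000 mm.
Angle of view α = 2·arctan(d/2f) with d = 11.0000 mm and f = 24.4 mm.
d/2f = 0.22541; arctan(0.22541) ≈ 12.7027°, so α ≈ 25.4055°.

25.41°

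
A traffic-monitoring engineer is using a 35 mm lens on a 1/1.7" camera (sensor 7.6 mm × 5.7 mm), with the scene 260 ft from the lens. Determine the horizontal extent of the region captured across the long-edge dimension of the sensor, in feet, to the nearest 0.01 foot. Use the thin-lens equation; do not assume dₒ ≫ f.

56.43 ft

dₒ: 260 ft × 304.8 mm/ft = 79248.00 mm.
Similar triangles through the lens centre give W/dₒ = w/dᵢ; with 1/f = 1/dₒ + 1/dᵢ this gives W = w·(dₒ − f)/f.
W = 7.6 mm × (79248 − 35) / 35 = 7.6 × 2263.2285 ≈ 17200.537 mm = 17200.537/304.8 ft = 56.4322 ft.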